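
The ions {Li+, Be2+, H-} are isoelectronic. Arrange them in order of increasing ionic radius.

All of these have 2 electrons, so size is governed by nuclear charge alone: the more protons, the stronger the pull on the same electron cloud, and the smaller the ion.
Nuclear charges: Be2+ (Z=4), Li+ (Z=3), H- (Z=1).
Smallest to largest: Be2+ < Li+ < H-.

Be2+ < Li+ < H-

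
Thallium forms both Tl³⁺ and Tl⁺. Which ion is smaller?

Both ions have Z = 81 protons, but Tl³⁺ has lost more electrons, so its remaining electrons feel a larger effective nuclear charge per electron and are pulled in more tightly.
Higher positive charge → smaller ion, so Tl⁺ > Tl³⁺.

Tl³⁺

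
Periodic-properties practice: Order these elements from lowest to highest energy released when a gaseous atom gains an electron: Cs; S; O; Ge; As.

Cs < As < Ge < O < S

O is in period 2, group 16; S is in period 3, group 16; Ge is in period 4, group 14; As is in period 4, group 15; Cs is in period 6, group 1.
EA tends to increase across a period and decrease down a group, though the pattern is less regular than for IE or radius.
Neither a single period nor a single group — weigh both effects.
As > Cs: both effects reinforce here, so As is clearly the higher of the two.
Ge > As: this pair runs against the simple trend — see the exception note.
O > Ge: relative to Ge, both the across-period and down-group shifts push O's electron affinity up.
S > O: this pair runs against the simple trend — see the exception note.
Note the exception: Ge has a higher electron affinity than As, contrary to the simple trend — adding an electron to As's half-filled 4p³ is unfavourable, so Ge (4p²) has the more exothermic EA.
Note the exception: S has a higher electron affinity than O, contrary to the simple trend — the compact 2p subshell of O repels the added electron more than S's larger 3p does.
Approximate values (kJ/mol): O 141, S 200, Ge 119, As 78, Cs 46.
So from lowest to highest: Cs < As < Ge < O < S.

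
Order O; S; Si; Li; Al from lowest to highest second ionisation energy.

Consider each +1 ion: O⁺ still has 5 valence electrons; S⁺ still has 5 valence electrons; Si⁺ still has 3 valence electrons; Li⁺ is the bare [He] core; Al⁺ still has 2 valence electrons.
Breaking into a closed-shell core is much more expensive than removing a leftover valence electron — Li has the largest IE_2 here.
Valence configurations: O⁺ [He]2s²2p³, S⁺ [Ne]3s²3p³, Si⁺ [Ne]3s²3p¹, Al⁺ [Ne]3s².
Si⁺ loses a lone 3p electron whereas Al⁺ must break into a filled 3s² pair, so IE_2(Al) > IE_2(Si) even though Si has the higher nuclear charge.
Approximate IE_2 values (kJ/mol): O 3388, S 2252, Si 1577, Li 7298, Al 1817.
Putting it together, IE_2: Si < Al < S < O < Li.

Si, Al, S, O, Li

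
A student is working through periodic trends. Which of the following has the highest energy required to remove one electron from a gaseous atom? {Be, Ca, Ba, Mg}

Be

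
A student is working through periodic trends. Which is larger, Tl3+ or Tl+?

Tl+

Both ions have Z = 81 protons, but Tl3+ has lost more electrons, so its remaining electrons feel a larger effective nuclear charge per electron and are pulled in more tightly.
Higher positive charge → smaller ion, so Tl+ > Tl3+.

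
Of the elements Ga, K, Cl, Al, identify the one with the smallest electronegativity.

Al is in period 3, group 13; Cl is in period 3, group 17; K is in period 4, group 1; Ga is in period 4, group 13.
EN rises left→right (higher Z_eff, smaller atoms) and falls top→bottom (larger, more shielded atoms).
Here both period and group differ, so the two effects have to be weighed against each other.
Al > K: relative to K, both the across-period and down-group shifts push Al's electronegativity up.
Ga > Al: this pair runs against the simple trend — see the exception note.
Cl > Ga: both effects reinforce here, so Cl is clearly the higher of the two.
Note the exception: Ga has a higher electronegativity than Al, contrary to the simple trend — poor shielding by filled d (and f) subshells raises the heavier element's effective nuclear charge more than the simple down-group trend predicts.
Tabulated electronegativity (Pauling): Al 1.61, Cl 3.16, K 0.82, Ga 1.81.
The smallest electronegativity among these belongs to K.

K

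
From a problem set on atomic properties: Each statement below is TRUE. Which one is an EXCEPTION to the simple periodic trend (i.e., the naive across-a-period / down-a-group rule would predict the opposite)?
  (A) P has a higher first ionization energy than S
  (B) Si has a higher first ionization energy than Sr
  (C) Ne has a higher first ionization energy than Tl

The general trend: first ionization energy increases across a period and decreases down a group.
(A) P (period 3, group 15) vs S (period 3, group 16): the stated order contradicts the simple trend.
(B) Si (period 3, group 14) vs Sr (period 5, group 2): the stated order agrees with the simple trend.
(C) Ne (period 2, group 18) vs Tl (period 6, group 13): the stated order agrees with the simple trend.
The exception is (A): S (3p⁴) ionizes more easily than half-filled P (3p³) because the paired 3p electron in S is pushed out by e⁻–e⁻ repulsion.

(A)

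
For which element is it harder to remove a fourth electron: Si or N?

Consider each +3 ion: Si³⁺ still has 1 valence electron; N³⁺ still has 2 valence electrons.
All are still removing valence electrons, so compare the +3 ions as you would atoms: IE_4 generally rises across a period (higher Z_eff) and falls down a group (larger shell), subject to the usual subshell exceptions.
Valence configurations: Si³⁺ [Ne]3s¹, N³⁺ [He]2s².
Approximate IE_4 values (kJ/mol): Si 4356, N 7475.
Putting it together, IE_4: Si < N.

N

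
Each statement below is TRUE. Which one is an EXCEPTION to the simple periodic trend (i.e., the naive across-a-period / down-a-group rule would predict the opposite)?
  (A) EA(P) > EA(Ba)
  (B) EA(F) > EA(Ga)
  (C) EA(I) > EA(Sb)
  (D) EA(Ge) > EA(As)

(D)

The general trend: electron affinity increases across a period and decreases down a group.
(A) P (period 3, group 15) vs Ba (period 6, group 2): the stated order agrees with the simple trend.
(B) F (period 2, group 17) vs Ga (period 4, group 13): the stated order agrees with the simple trend.
(C) I (period 5, group 17) vs Sb (period 5, group 15): the stated order agrees with the simple trend.
(D) Ge (period 4, group 14) vs As (period 4, group 15): the stated order contradicts the simple trend.
The exception is (D): adding an electron to As's half-filled 4p³ is unfavourable, so Ge (4p²) has the more exothermic EA.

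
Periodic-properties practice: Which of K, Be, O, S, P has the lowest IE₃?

P

After 2 electrons have been removed, what remains? K²⁺ is already 1 electron into the core; Be²⁺ is the bare [He] core; O²⁺ still has 4 valence electrons; S²⁺ still has 4 valence electrons; P²⁺ still has 3 valence electrons.
Usually core removal costs more than valence removal, but here the competition is close: a tightly held n=2 valence electron can cost more to remove than an n=3 core electron, so the actual values have to decide it.
Valence configurations: O²⁺ [He]2s²2p², S²⁺ [Ne]3s²3p², P²⁺ [Ne]3s²3p¹.
The numbers (kJ/mol): K 4420, Be 14849, O 5300, S 3357, P 2914.
Overall IE_3 order: P < S < K < O < Be.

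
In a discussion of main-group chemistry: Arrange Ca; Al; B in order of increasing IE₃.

Al, B, Ca

Consider each +2 ion: Ca²⁺ is the bare [Ar] core; Al²⁺ still has 1 valence electron; B²⁺ still has 1 valence electron.
Breaking into a closed-shell core is much more expensive than removing a leftover valence electron — Ca has the largest IE_3 here.
Valence configurations: Al²⁺ [Ne]3s¹, B²⁺ [He]2s¹.
The numbers (kJ/mol): Ca 4912, Al 2745, B 3660.
Putting it together, IE_3: Al < B < Ca.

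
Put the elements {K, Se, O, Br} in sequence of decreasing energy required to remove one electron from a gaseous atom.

O > Br > Se > K

O is in period 2, group 16; K is in period 4, group 1; Se is in period 4, group 16; Br is in period 4, group 17.
Removing the outermost electron gets harder across a period and easier down a group.
Here both period and group differ, so the two effects have to be weighed against each other.
Se > K: both are in period 4; the period trend gives Se the larger value.
Br > Se: both are in period 4; the period trend gives Br the larger value.
O > Br: the two effects oppose for this pair; the down-group effect wins (1314 vs 1140 kJ/mol).
For reference (kJ/mol): O 1314, K 419, Se 941, Br 1140.
So from highest to lowest: O > Br > Se > K.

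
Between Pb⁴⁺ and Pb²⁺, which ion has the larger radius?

Pb²⁺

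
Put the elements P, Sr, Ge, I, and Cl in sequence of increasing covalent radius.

Cl, P, Ge, I, Sr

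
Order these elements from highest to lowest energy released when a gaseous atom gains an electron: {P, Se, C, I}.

C is in period 2, group 14; P is in period 3, group 15; Se is in period 4, group 16; I is in period 5, group 17.
Adding an electron releases more energy for atoms nearer the top right (short of the noble gases).
These sit on a diagonal, where the across-period and down-group effects partly cancel.
C > P: period and group pull opposite ways; the down-group shift dominates (122 vs 72 kJ/mol).
Se > C: period and group pull opposite ways; the across-period shift dominates (195 vs 122 kJ/mol).
I > Se: period and group pull opposite ways; the across-period shift dominates (295 vs 195 kJ/mol).
Tabulated electron affinity (kJ/mol): C 122, P 72, Se 195, I 295.
So from highest to lowest: I > Se > C > P.

I > Se > C > P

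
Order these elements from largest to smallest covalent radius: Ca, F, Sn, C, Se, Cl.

Ca > Sn > Se > Cl > C > F

C is in period 2, group 14; F is in period 2, group 17; Cl is in period 3, group 17; Ca is in period 4, group 2; Se is in period 4, group 16; Sn is in period 5, group 14.
Atomic radius shrinks across a period as nuclear charge pulls the same shell inward, and grows down a group as new shells are added.
These span different periods and groups, so the two trends combine.
C > F: both are in period 2; the period trend gives C the larger value.
Cl > C: period and group pull opposite ways; the down-group shift dominates (99 vs 75 pm).
Se > Cl: relative to Cl, both the across-period and down-group shifts push Se's atomic radius up.
Sn > Se: both effects reinforce here, so Sn is clearly the larger of the two.
Ca > Sn: period and group pull opposite ways; the across-period shift dominates (171 vs 140 pm).
For reference (pm): C 75, F 64, Cl 99, Ca 171, Se 116, Sn 140.
So from largest to smallest: Ca > Sn > Se > Cl > C > F.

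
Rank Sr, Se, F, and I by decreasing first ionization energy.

F, I, Se, Sr

F is in period 2, group 17; Se is in period 4, group 16; Sr is in period 5, group 2; I is in period 5, group 17.
Across a period the outer electron is held more tightly (higher IE₁); down a group it sits in a higher shell, more shielded, and comes off more easily.
Neither a single period nor a single group — weigh both effects.
Se > Sr: both effects reinforce here, so Se is clearly the higher of the two.
I > Se: the two effects oppose for this pair; the across-period effect wins (1008 vs 941 kJ/mol).
F > I: they share group 17; the group trend gives F the larger value.
For reference (kJ/mol): F 1681, Se 941, Sr 550, I 1008.
So from highest to lowest: F > I > Se > Sr.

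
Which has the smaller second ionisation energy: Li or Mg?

Mg

Consider each +1 ion: Li⁺ is the bare [He] core; Mg⁺ still has 1 valence electron.
Breaking into a closed-shell core is much more expensive than removing a leftover valence electron — Li has the largest IE_2 here.
Tabulated IE_2 (kJ/mol): Li 7298, Mg 1451.
Hence IE_2: Mg < Li.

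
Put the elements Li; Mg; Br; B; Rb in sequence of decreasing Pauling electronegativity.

Li is in period 2, group 1; B is in period 2, group 13; Mg is in period 3, group 2; Br is in period 4, group 17; Rb is in period 5, group 1.
EN rises left→right (higher Z_eff, smaller atoms) and falls top→bottom (larger, more shielded atoms).
Here both period and group differ, so the two effects have to be weighed against each other.
Li > Rb: Li sits above Rb in group 1, so the down-group effect alone puts Li higher.
Mg > Li: the two effects oppose for this pair; the across-period effect wins (1.31 vs 0.98).
B > Mg: relative to Mg, both the across-period and down-group shifts push B's electronegativity up.
Br > B: the two effects oppose for this pair; the across-period effect wins (2.96 vs 2.04).
Approximate values (Pauling): Li 0.98, B 2.04, Mg 1.31, Br 2.96, Rb 0.82.
So from highest to lowest: Br > B > Mg > Li > Rb.

Br > B > Mg > Li > Rb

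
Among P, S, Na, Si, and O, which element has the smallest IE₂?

Si

The second ionization energy removes an electron from the +1 ion. For each element: P⁺ still has 4 valence electrons; S⁺ still has 5 valence electrons; Na⁺ is the bare [Ne] core; Si⁺ still has 3 valence electrons; O⁺ still has 5 valence electrons.
Pulling an electron out of a noble-gas core costs far more than removing a remaining valence electron, so Na sits at the high end of IE_2.
Valence configurations: P⁺ [Ne]3s²3p², S⁺ [Ne]3s²3p³, Si⁺ [Ne]3s²3p¹, O⁺ [He]2s²2p³.
Approximate IE_2 values (kJ/mol): P 1907, S 2252, Na 4562, Si 1577, O 3388.
Overall IE_2 order: Si < P < S < O < Na.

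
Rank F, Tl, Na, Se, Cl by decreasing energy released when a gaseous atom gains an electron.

Cl > F > Se > Na > Tl

F is in period 2, group 17; Na is in period 3, group 1; Cl is in period 3, group 17; Se is in period 4, group 16; Tl is in period 6, group 13.
Adding an electron releases more energy for atoms nearer the top right (short of the noble gases).
Neither a single period nor a single group — weigh both effects.
Na > Tl: the two effects oppose for this pair; the down-group effect wins (53 vs 19 kJ/mol).
Se > Na: the two effects oppose for this pair; the across-period effect wins (195 vs 53 kJ/mol).
F > Se: both effects reinforce here, so F is clearly the higher of the two.
Cl > F: this pair runs against the simple trend — see the exception note.
Note the exception: Cl has a higher electron affinity than F, contrary to the simple trend — F's small 2p subshell makes the incoming electron feel strong e⁻–e⁻ repulsion, so Cl actually releases more energy on gaining an electron.
Tabulated electron affinity (kJ/mol): F 328, Na 53, Cl 349, Se 195, Tl 19.
So from highest to lowest: Cl > F > Se > Na > Tl.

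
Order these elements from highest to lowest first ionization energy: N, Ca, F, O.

F > N > O > Ca

Across a period the outer electron is held more tightly (higher IE₁); down a group it sits in a higher shell, more shielded, and comes off more easily.
Neither a single period nor a single group — weigh both effects.
O > Ca: relative to Ca, both the across-period and down-group shifts push O's first ionization energy up.
N > O: this pair runs against the simple trend — see the exception note.
F > N: F lies to the right of N in period 2, so the across-period effect alone puts F higher.
Note the exception: N has a higher first ionization energy than O, contrary to the simple trend — pairing an electron in O's 2p⁴ costs repulsion energy, so O ionizes more easily than half-filled N (2p³).
Approximate values (kJ/mol): N 1402, O 1314, F 1681, Ca 590.
So from highest to lowest: F > N > O > Ca.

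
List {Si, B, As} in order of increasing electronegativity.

Si < B < As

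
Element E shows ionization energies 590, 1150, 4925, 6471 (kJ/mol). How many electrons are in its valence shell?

2

Look for the largest jump between consecutive ionization energies: IE3/IE2 ≈ 4.3, far larger than any earlier ratio.
That jump marks the point where a core electron is being removed. So the atom has 2 valence electrons.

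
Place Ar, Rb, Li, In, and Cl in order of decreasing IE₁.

Li is in period 2, group 1; Cl is in period 3, group 17; Ar is in period 3, group 18; Rb is in period 5, group 1; In is in period 5, group 13.
First ionization energy rises across a period (greater Z_eff holds electrons more tightly) and falls down a group (valence electrons are farther from the nucleus).
Neither a single period nor a single group — weigh both effects.
Li > Rb: they share group 1; the group trend gives Li the larger value.
In > Li: period and group pull opposite ways; the across-period shift dominates (558 vs 520 kJ/mol).
Cl > In: both effects reinforce here, so Cl is clearly the higher of the two.
Ar > Cl: both are in period 3; the period trend gives Ar the larger value.
Approximate values (kJ/mol): Li 520, Cl 1251, Ar 1521, Rb 403, In 558.
So from highest to lowest: Ar > Cl > In > Li > Rb.

Ar > Cl > In > Li > Rb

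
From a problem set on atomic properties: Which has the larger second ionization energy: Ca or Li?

Li

After 1 electron has been removed, what remains? Ca⁺ still has 1 valence electron; Li⁺ is the bare [He] core.
Pulling an electron out of a noble-gas core costs far more than removing a remaining valence electron, so Li sits at the high end of IE_2.
Tabulated IE_2 (kJ/mol): Ca 1145, Li 7298.
Putting it together, IE_2: Ca < Li.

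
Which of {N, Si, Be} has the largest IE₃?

After 2 electrons have been removed, what remains? N²⁺ still has 3 valence electrons; Si²⁺ still has 2 valence electrons; Be²⁺ is the bare [He] core.
Pulling an electron out of a noble-gas core costs far more than removing a remaining valence electron, so Be sits at the high end of IE_3.
Valence configurations: N²⁺ [He]2s²2p¹, Si²⁺ [Ne]3s².
Approximate IE_3 values (kJ/mol): N 4578, Si 3232, Be 14849.
Overall IE_3 order: Si < N < Be.

Be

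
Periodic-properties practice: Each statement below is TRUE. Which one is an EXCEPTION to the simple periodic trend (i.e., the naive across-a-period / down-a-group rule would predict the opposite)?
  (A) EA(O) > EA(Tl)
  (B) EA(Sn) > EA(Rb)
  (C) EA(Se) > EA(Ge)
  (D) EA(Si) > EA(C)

(D)

The general trend: electron affinity increases across a period and decreases down a group.
(A) O (period 2, group 16) vs Tl (period 6, group 13): the stated order agrees with the simple trend.
(B) Sn (period 5, group 14) vs Rb (period 5, group 1): the stated order agrees with the simple trend.
(C) Se (period 4, group 16) vs Ge (period 4, group 14): the stated order agrees with the simple trend.
(D) Si (period 3, group 14) vs C (period 2, group 14): the stated order contradicts the simple trend.
The exception is (D): Si's larger, more diffuse 3p orbitals accept an added electron slightly more readily than C's compact 2p.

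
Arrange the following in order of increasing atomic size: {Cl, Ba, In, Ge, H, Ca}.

H < Cl < Ge < In < Ca < Ba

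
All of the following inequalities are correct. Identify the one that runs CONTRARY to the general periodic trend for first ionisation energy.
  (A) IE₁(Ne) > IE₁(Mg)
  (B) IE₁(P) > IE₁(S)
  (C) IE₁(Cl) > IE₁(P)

The general trend: first ionisation energy increases across a period and decreases down a group.
(A) Ne (period 2, group 18) vs Mg (period 3, group 2): the stated order agrees with the simple trend.
(B) P (period 3, group 15) vs S (period 3, group 16): the stated order contradicts the simple trend.
(C) Cl (period 3, group 17) vs P (period 3, group 15): the stated order agrees with the simple trend.
The exception is (B): S (3p⁴) ionizes more easily than half-filled P (3p³) because the paired 3p electron in S is pushed out by e⁻–e⁻ repulsion.

(B)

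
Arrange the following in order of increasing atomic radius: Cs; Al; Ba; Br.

Al is in period 3, group 13; Br is in period 4, group 17; Cs is in period 6, group 1; Ba is in period 6, group 2.
Atomic radius shrinks across a period as nuclear charge pulls the same shell inward, and grows down a group as new shells are added.
These span different periods and groups, so the two trends combine.
Al > Br: the two effects oppose for this pair; the across-period effect wins (126 vs 114 pm).
Ba > Al: both effects reinforce here, so Ba is clearly the larger of the two.
Cs > Ba: both are in period 6; the period trend gives Cs the larger value.
Tabulated atomic radius (pm): Al 126, Br 114, Cs 232, Ba 196.
So from smallest to largest: Br < Al < Ba < Cs.

Br < Al < Ba < Cs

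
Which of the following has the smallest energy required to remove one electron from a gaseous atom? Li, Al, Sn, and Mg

Li

IE₁ increases left→right with effective nuclear charge and decreases top→bottom as the valence shell moves farther out.
Neither a single period nor a single group — weigh both effects.
Al > Li: the two effects oppose for this pair; the across-period effect wins (578 vs 520 kJ/mol).
Sn > Al: period and group pull opposite ways; the across-period shift dominates (709 vs 578 kJ/mol).
Mg > Sn: the two effects oppose for this pair; the down-group effect wins (738 vs 709 kJ/mol).
Note the exception: Mg has a higher first ionization energy than Al, contrary to the simple trend — Al's single 3p electron is easier to remove than one from Mg's filled 3s².
Approximate values (kJ/mol): Li 520, Mg 738, Al 578, Sn 709.
The smallest energy required to remove one electron from a gaseous atom among these belongs to Li.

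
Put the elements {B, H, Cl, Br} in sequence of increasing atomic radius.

H < B < Cl < Br

H is in period 1, group 1; B is in period 2, group 13; Cl is in period 3, group 17; Br is in period 4, group 17.
Atomic radius shrinks across a period as nuclear charge pulls the same shell inward, and grows down a group as new shells are added.
Here both period and group differ, so the two effects have to be weighed against each other.
B > H: the two effects oppose for this pair; the down-group effect wins (85 vs 32 pm).
Cl > B: period and group pull opposite ways; the down-group shift dominates (99 vs 85 pm).
Br > Cl: Br sits below Cl in group 17, so the down-group effect alone puts Br larger.
Tabulated atomic radius (pm): H 32, B 85, Cl 99, Br 114.
So from smallest to largest: H < B < Cl < Br.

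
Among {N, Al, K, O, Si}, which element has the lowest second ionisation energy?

Si

IE_2 is the cost of taking one more electron from the +1 cation: N⁺ still has 4 valence electrons; Al⁺ still has 2 valence electrons; K⁺ is the bare [Ar] core; O⁺ still has 5 valence electrons; Si⁺ still has 3 valence electrons.
Usually core removal costs more than valence removal, but here the competition is close: a tightly held n=2 valence electron can cost more to remove than an n=3 core electron, so the actual values have to decide it.
Valence configurations: N⁺ [He]2s²2p², Al⁺ [Ne]3s², O⁺ [He]2s²2p³, Si⁺ [Ne]3s²3p¹.
Si⁺ loses a lone 3p electron whereas Al⁺ must break into a filled 3s² pair, so IE_2(Al) > IE_2(Si) even though Si has the higher nuclear charge.
Tabulated IE_2 (kJ/mol): N 2856, Al 1817, K 3052, O 3388, Si 1577.
Putting it together, IE_2: Si < Al < N < K < O.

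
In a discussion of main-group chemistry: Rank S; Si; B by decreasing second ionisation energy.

After 1 electron has been removed, what remains? S⁺ still has 5 valence electrons; Si⁺ still has 3 valence electrons; B⁺ still has 2 valence electrons.
All are still removing valence electrons, so compare the +1 ions as you would atoms: IE_2 generally rises across a period (higher Z_eff) and falls down a group (larger shell), subject to the usual subshell exceptions.
Valence configurations: S⁺ [Ne]3s²3p³, Si⁺ [Ne]3s²3p¹, B⁺ [He]2s².
Tabulated IE_2 (kJ/mol): S 2252, Si 1577, B 2427.
Hence IE_2: Si < S < B.

B > S > Si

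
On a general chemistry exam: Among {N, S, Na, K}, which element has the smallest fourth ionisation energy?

Consider each +3 ion: N³⁺ still has 2 valence electrons; S³⁺ still has 3 valence electrons; Na³⁺ is already 2 electrons into the core; K³⁺ is already 2 electrons into the core.
Usually core removal costs more than valence removal, but here the competition is close: a tightly held n=2 valence electron can cost more to remove than an n=3 core electron, so the actual values have to decide it.
Valence configurations: N³⁺ [He]2s², S³⁺ [Ne]3s²3p¹.
The numbers (kJ/mol): N 7475, S 4556, Na 9543, K 5877.
Overall IE_4 order: S < K < N < Na.

S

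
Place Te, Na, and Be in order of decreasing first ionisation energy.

Be is in period 2, group 2; Na is in period 3, group 1; Te is in period 5, group 16.
First ionization energy rises across a period (greater Z_eff holds electrons more tightly) and falls down a group (valence electrons are farther from the nucleus).
These span different periods and groups, so the two trends combine.
Te > Na: the two effects oppose for this pair; the across-period effect wins (869 vs 496 kJ/mol).
Be > Te: the two effects oppose for this pair; the down-group effect wins (900 vs 869 kJ/mol).
Approximate values (kJ/mol): Be 900, Na 496, Te 869.
So from highest to lowest: Be > Te > Na.

Be > Te > Na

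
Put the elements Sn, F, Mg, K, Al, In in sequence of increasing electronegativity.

Smaller atoms with higher effective nuclear charge are more electronegative.
These span different periods and groups, so the two trends combine.
Mg > K: relative to K, both the across-period and down-group shifts push Mg's electronegativity up.
Al > Mg: both are in period 3; the period trend gives Al the larger value.
In > Al: this pair runs against the simple trend — see the exception note.
Sn > In: Sn lies to the right of In in period 5, so the across-period effect alone puts Sn higher.
F > Sn: both effects reinforce here, so F is clearly the higher of the two.
Note the exception: In has a higher electronegativity than Al, contrary to the simple trend — poor shielding by filled d (and f) subshells raises the heavier element's effective nuclear charge more than the simple down-group trend predicts.
For reference (Pauling): F 3.98, Mg 1.31, Al 1.61, K 0.82, In 1.78, Sn 1.96.
So from lowest to highest: K < Mg < Al < In < Sn < F.

K, Mg, Al, In, Sn, F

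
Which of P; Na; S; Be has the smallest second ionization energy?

Be

Consider each +1 ion: P⁺ still has 4 valence electrons; Na⁺ is the bare [Ne] core; S⁺ still has 5 valence electrons; Be⁺ still has 1 valence electron.
Pulling an electron out of a noble-gas core costs far more than removing a remaining valence electron, so Na sits at the high end of IE_2.
Valence configurations: P⁺ [Ne]3s²3p², S⁺ [Ne]3s²3p³, Be⁺ [He]2s¹.
The numbers (kJ/mol): P 1907, Na 4562, S 2252, Be 1757.
So the second ionization energies run Be < P < S < Na.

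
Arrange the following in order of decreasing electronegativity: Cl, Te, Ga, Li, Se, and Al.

Electronegativity increases across a period and decreases down a group, tracking effective nuclear charge and atomic size.
Here both period and group differ, so the two effects have to be weighed against each other.
Al > Li: period and group pull opposite ways; the across-period shift dominates (1.61 vs 0.98).
Ga > Al: this pair runs against the simple trend — see the exception note.
Te > Ga: period and group pull opposite ways; the across-period shift dominates (2.10 vs 1.81).
Se > Te: Se sits above Te in group 16, so the down-group effect alone puts Se higher.
Cl > Se: relative to Se, both the across-period and down-group shifts push Cl's electronegativity up.
Note the exception: Ga has a higher electronegativity than Al, contrary to the simple trend — poor shielding by filled d (and f) subshells raises the heavier element's effective nuclear charge more than the simple down-group trend predicts.
Tabulated electronegativity (Pauling): Li 0.98, Al 1.61, Cl 3.16, Ga 1.81, Se 2.55, Te 2.10.
So from highest to lowest: Cl > Se > Te > Ga > Al > Li.

Cl > Se > Te > Ga > Al > Li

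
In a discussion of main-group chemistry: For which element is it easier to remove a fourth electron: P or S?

S

The fourth ionization energy removes an electron from the +3 ion. For each element: P³⁺ still has 2 valence electrons; S³⁺ still has 3 valence electrons.
All are still removing valence electrons, so compare the +3 ions as you would atoms: IE_4 generally rises across a period (higher Z_eff) and falls down a group (larger shell), subject to the usual subshell exceptions.
Valence configurations: P³⁺ [Ne]3s², S³⁺ [Ne]3s²3p¹.
S³⁺ loses a lone 3p electron whereas P³⁺ must break into a filled 3s² pair, so IE_4(P) > IE_4(S) even though S has the higher nuclear charge.
The numbers (kJ/mol): P 4964, S 4556.
So the fourth ionization energies run S < P.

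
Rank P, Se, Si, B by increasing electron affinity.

B, P, Si, Se

Electron affinity generally becomes more exothermic across a period toward the halogens and less exothermic down a group.
Here both period and group differ, so the two effects have to be weighed against each other.
P > B: period and group pull opposite ways; the across-period shift dominates (72 vs 27 kJ/mol).
Si > P: this pair runs against the simple trend — see the exception note.
Se > Si: the two effects oppose for this pair; the across-period effect wins (195 vs 134 kJ/mol).
Note the exception: Si has a higher electron affinity than P, contrary to the simple trend — adding an electron to P's half-filled 3p³ is unfavourable, so Si (3p²) has the more exothermic EA.
For reference (kJ/mol): B 27, Si 134, P 72, Se 195.
So from lowest to highest: B < P < Si < Se.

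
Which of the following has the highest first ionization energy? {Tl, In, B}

IE₁ increases left→right with effective nuclear charge and decreases top→bottom as the valence shell moves farther out.
All are in group 13; the group trend (first ionization energy increases up the group) applies, with the exception below.
Note the exception: Tl has a higher first ionization energy than In, contrary to the simple trend — relativistic 6s stabilisation and poor 4f/5d shielding distort the trend for the heavy p-block elements.
Approximate values (kJ/mol): B 801, In 558, Tl 589.
The highest first ionization energy among these belongs to B.

B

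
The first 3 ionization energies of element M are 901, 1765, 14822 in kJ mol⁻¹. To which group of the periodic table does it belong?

Look for the largest jump between consecutive ionization energies: IE3/IE2 ≈ 8.4, far larger than any earlier ratio.
That jump marks the point where a core electron is being removed. So the atom has 2 valence electrons.
A main-group element with 2 valence electrons is in group 2.

Group 2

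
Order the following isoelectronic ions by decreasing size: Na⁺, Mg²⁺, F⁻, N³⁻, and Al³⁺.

All of these have 10 electrons, so size is governed by nuclear charge alone: the more protons, the stronger the pull on the same electron cloud, and the smaller the ion.
Nuclear charges: Al³⁺ (Z=13), Mg²⁺ (Z=12), Na⁺ (Z=11), F⁻ (Z=9), N³⁻ (Z=7).
Largest to smallest: N³⁻ > F⁻ > Na⁺ > Mg²⁺ > Al³⁺.

N³⁻, F⁻, Na⁺, Mg²⁺, Al³⁺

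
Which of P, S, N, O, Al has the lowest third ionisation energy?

The third ionization energy removes an electron from the +2 ion. For each element: P²⁺ still has 3 valence electrons; S²⁺ still has 4 valence electrons; N²⁺ still has 3 valence electrons; O²⁺ still has 4 valence electrons; Al²⁺ still has 1 valence electron.
All are still removing valence electrons, so compare the +2 ions as you would atoms: IE_3 generally rises across a period (higher Z_eff) and falls down a group (larger shell), subject to the usual subshell exceptions.
Valence configurations: P²⁺ [Ne]3s²3p¹, S²⁺ [Ne]3s²3p², N²⁺ [He]2s²2p¹, O²⁺ [He]2s²2p², Al²⁺ [Ne]3s¹.
Tabulated IE_3 (kJ/mol): P 2914, S 3357, N 4578, O 5300, Al 2745.
Overall IE_3 order: Al < P < S < N < O.

Al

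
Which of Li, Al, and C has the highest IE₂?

Consider each +1 ion: Li⁺ is the bare [He] core; Al⁺ still has 2 valence electrons; C⁺ still has 3 valence electrons.
Core electrons are held far more tightly than valence electrons, so Li tops the IE_2 order.
Valence configurations: Al⁺ [Ne]3s², C⁺ [He]2s²2p¹.
The numbers (kJ/mol): Li 7298, Al 1817, C 2353.
Overall IE_2 order: Al < C < Li.

Li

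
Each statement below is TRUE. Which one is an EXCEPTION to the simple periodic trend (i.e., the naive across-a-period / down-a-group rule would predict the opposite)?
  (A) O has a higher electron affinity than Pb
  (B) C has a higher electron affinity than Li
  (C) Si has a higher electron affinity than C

(C)

The general trend: electron affinity increases across a period and decreases down a group.
(A) O (period 2, group 16) vs Pb (period 6, group 14): the stated order agrees with the simple trend.
(B) C (period 2, group 14) vs Li (period 2, group 1): the stated order agrees with the simple trend.
(C) Si (period 3, group 14) vs C (period 2, group 14): the stated order contradicts the simple trend.
The exception is (C): Si's larger, more diffuse 3p orbitals accept an added electron slightly more readily than C's compact 2p.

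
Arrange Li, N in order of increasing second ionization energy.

N < Li

Consider each +1 ion: Li⁺ is the bare [He] core; N⁺ still has 4 valence electrons.
Core electrons are held far more tightly than valence electrons, so Li tops the IE_2 order.
Tabulated IE_2 (kJ/mol): Li 7298, N 2856.
So the second ionization energies run N < Li.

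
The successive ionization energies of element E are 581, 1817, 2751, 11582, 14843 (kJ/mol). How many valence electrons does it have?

Look for the largest jump between consecutive ionization energies: IE4/IE3 ≈ 4.2, far larger than any earlier ratio.
That jump marks the point where a core electron is being removed. So the atom has 3 valence electrons.

3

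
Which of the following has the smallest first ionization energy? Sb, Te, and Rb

Rb

First ionization energy rises across a period (greater Z_eff holds electrons more tightly) and falls down a group (valence electrons are farther from the nucleus).
All lie in period 5, so first ionization energy increases left to right.
The smallest first ionization energy among these belongs to Rb.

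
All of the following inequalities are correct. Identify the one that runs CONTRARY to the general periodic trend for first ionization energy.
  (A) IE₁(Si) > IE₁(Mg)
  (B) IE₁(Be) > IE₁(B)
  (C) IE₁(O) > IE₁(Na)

(B)

The general trend: first ionization energy increases across a period and decreases down a group.
(A) Si (period 3, group 14) vs Mg (period 3, group 2): the stated order agrees with the simple trend.
(B) Be (period 2, group 2) vs B (period 2, group 13): the stated order contradicts the simple trend.
(C) O (period 2, group 16) vs Na (period 3, group 1): the stated order agrees with the simple trend.
The exception is (B): removing B's lone 2p electron is easier than breaking Be's filled 2s².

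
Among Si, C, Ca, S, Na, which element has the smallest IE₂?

After 1 electron has been removed, what remains? Si⁺ still has 3 valence electrons; C⁺ still has 3 valence electrons; Ca⁺ still has 1 valence electron; S⁺ still has 5 valence electrons; Na⁺ is the bare [Ne] core.
Breaking into a closed-shell core is much more expensive than removing a leftover valence electron — Na has the largest IE_2 here.
Valence configurations: Si⁺ [Ne]3s²3p¹, C⁺ [He]2s²2p¹, Ca⁺ [Ar]4s¹, S⁺ [Ne]3s²3p³.
Approximate IE_2 values (kJ/mol): Si 1577, C 2353, Ca 1145, S 2252, Na 4562.
So the second ionization energies run Ca < Si < S < C < Na.

Ca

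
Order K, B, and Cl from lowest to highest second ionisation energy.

Cl < B < K

IE_2 is the cost of taking one more electron from the +1 cation: K⁺ is the bare [Ar] core; B⁺ still has 2 valence electrons; Cl⁺ still has 6 valence electrons.
Core electrons are held far more tightly than valence electrons, so K tops the IE_2 order.
Valence configurations: B⁺ [He]2s², Cl⁺ [Ne]3s²3p⁴.
The numbers (kJ/mol): K 3052, B 2427, Cl 2298.
Putting it together, IE_2: Cl < B < K.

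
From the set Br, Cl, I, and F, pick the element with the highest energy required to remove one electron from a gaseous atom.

First ionization energy rises across a period (greater Z_eff holds electrons more tightly) and falls down a group (valence electrons are farther from the nucleus).
All are in group 17, so first ionization energy increases up the group.
The highest energy required to remove one electron from a gaseous atom among these belongs to F.

F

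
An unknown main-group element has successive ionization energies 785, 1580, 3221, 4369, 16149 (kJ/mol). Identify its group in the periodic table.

Group 14

Look for the largest jump between consecutive ionization energies: IE5/IE4 ≈ 3.7, far larger than any earlier ratio.
That jump marks the point where a core electron is being removed. So the atom has 4 valence electrons.
A main-group element with 4 valence electrons is in group 14.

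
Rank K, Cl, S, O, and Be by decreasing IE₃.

Be > O > K > Cl > S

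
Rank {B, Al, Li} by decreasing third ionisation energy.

Li, B, Al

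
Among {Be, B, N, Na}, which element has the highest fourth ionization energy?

B

IE_4 is the cost of taking one more electron from the +3 cation: Be³⁺ is already 1 electron into the core; B³⁺ is the bare [He] core; N³⁺ still has 2 valence electrons; Na³⁺ is already 2 electrons into the core.
Core electrons are held far more tightly than valence electrons, so Na, Be and B top the IE_4 order.
Tabulated IE_4 (kJ/mol): Be 21007, B 25026, N 7475, Na 9543.
So the fourth ionization energies run N < Na < Be < B.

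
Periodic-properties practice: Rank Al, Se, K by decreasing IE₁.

IE₁ increases left→right with effective nuclear charge and decreases top→bottom as the valence shell moves farther out.
Here both period and group differ, so the two effects have to be weighed against each other.
Al > K: both effects reinforce here, so Al is clearly the higher of the two.
Se > Al: the two effects oppose for this pair; the across-period effect wins (941 vs 578 kJ/mol).
Tabulated first ionization energy (kJ/mol): Al 578, K 419, Se 941.
So from highest to lowest: Se > Al > K.

Se > Al > K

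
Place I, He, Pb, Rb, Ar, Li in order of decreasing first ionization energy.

He is in period 1, group 18; Li is in period 2, group 1; Ar is in period 3, group 18; Rb is in period 5, group 1; I is in period 5, group 17; Pb is in period 6, group 14.
Across a period the outer electron is held more tightly (higher IE₁); down a group it sits in a higher shell, more shielded, and comes off more easily.
Here both period and group differ, so the two effects have to be weighed against each other.
Li > Rb: they share group 1; the group trend gives Li the larger value.
Pb > Li: period and group pull opposite ways; the across-period shift dominates (716 vs 520 kJ/mol).
I > Pb: both effects reinforce here, so I is clearly the higher of the two.
Ar > I: relative to I, both the across-period and down-group shifts push Ar's first ionization energy up.
He > Ar: He sits above Ar in group 18, so the down-group effect alone puts He higher.
For reference (kJ/mol): He 2372, Li 520, Ar 1521, Rb 403, I 1008, Pb 716.
So from highest to lowest: He > Ar > I > Pb > Li > Rb.

He > Ar > I > Pb > Li > Rb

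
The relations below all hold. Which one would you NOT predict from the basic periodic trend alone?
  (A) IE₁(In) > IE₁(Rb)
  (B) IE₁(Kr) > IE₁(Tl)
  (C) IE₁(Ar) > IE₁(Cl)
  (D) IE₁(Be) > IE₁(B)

(D)

The general trend: first ionization energy increases across a period and decreases down a group.
(A) In (period 5, group 13) vs Rb (period 5, group 1): the stated order agrees with the simple trend.
(B) Kr (period 4, group 18) vs Tl (period 6, group 13): the stated order agrees with the simple trend.
(C) Ar (period 3, group 18) vs Cl (period 3, group 17): the stated order agrees with the simple trend.
(D) Be (period 2, group 2) vs B (period 2, group 13): the stated order contradicts the simple trend.
The exception is (D): removing B's lone 2p electron is easier than breaking Be's filled 2s².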